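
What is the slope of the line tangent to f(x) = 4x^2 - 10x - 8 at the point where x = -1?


The slope of the tangent line equals f'(x) at the point.
f(x) = 4x^2 - 10x - 8
f'(x) = 8x - 10
At x = -1:
f'(-1) = 8 * (-1) - 10
= -8 - 10
= -18

-18


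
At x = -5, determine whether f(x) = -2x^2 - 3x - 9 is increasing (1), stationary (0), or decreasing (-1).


Compute f'(x) to determine behavior:
f'(x) = -4x - 3
f'(-5) = -4 * (-5) - 3
= 20 - 3
= 17
Since f'(-5) > 0, the function is increasing (1)

1


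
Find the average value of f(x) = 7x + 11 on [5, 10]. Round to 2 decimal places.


Average value = 1/(b-a) * integral from a to b of f(x) dx
First compute the integral of 7x + 11:
F(x) = (7/2)x^2 + 11x
F(10) = 7/2 * 100 + 11 * 10 = 460
F(5) = 7/2 * 25 + 11 * 5 = 285/2
Integral = 460 - 285/2 = 635/2
Average = (635/2) / (10 - 5) = (635/2) / 5
= 127/2 = 63.50

63.50


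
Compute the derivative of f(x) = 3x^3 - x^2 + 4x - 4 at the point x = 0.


Differentiate f(x) = 3x^3 - x^2 + 4x - 4 term by term:
f'(x) = 9x^2 - 2x + 4
Substitute x = 0:
f'(0) = 9 * 0^2 - 2 * 0 + 4
= 0 + 0 + 4
= 4

4


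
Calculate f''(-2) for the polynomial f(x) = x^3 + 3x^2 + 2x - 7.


First derivative:
f'(x) = 3x^2 + 6x + 2
Second derivative:
f''(x) = 6x + 6
Substitute x = -2:
f''(-2) = 6 * (-2) + 6
= -12 + 6
= -6

-6


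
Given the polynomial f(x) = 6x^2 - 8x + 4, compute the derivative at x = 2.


Differentiate term by term using power and sum rules:
f(x) = 6x^2 - 8x + 4
f'(x) = 12x - 8
Substitute x = 2:
f'(2) = 12 * 2 - 8
= 24 - 8
= 16

16


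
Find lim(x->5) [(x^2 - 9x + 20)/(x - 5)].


Direct substitution gives 0/0, so we factor the numerator.
Factor: (x^2 - 9x + 20) = (x - 5)(x - 4)
Cancel the common factor (x - 5):
(x^2 - 9x + 20)/(x - 5) = (x - 4)
Now substitute x = 5:
= (5) - (4) = 1

1


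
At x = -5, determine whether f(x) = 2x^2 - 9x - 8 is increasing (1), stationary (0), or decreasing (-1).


Compute f'(x) to determine behavior:
f'(x) = 4x - 9
f'(-5) = 4 * (-5) - 9
= -20 - 9
= -29
Since f'(-5) < 0, the function is decreasing (-1)

-1


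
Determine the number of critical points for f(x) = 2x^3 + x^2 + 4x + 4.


Find where f'(x) = 0:
f(x) = 2x^3 + x^2 + 4x + 4
f'(x) = 6x^2 + 2x + 4
This is a quadratic in x. Use the discriminant to count real roots.
Discriminant = (2)^2 - 4 * 6 * 4
= 4 - 96
= -92
Since discriminant < 0, f'(x) = 0 has no real solutions.
Number of critical points: 0

0


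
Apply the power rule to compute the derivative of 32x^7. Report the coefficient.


We apply the power rule: d/dx [ax^n] = a*n * x^(n-1)
d/dx [32x^7]
= 32 * 7 * x^(7-1)
= 224x^6
The coefficient is 224

224


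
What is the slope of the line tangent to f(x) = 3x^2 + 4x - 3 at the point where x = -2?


The slope of the tangent line equals f'(x) at the point.
f(x) = 3x^2 + 4x - 3
f'(x) = 6x + 4
At x = -2:
f'(-2) = 6 * (-2) + 4
= -12 + 4
= -8

-8


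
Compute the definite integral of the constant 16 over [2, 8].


The integral of a constant k over [a, b] equals k * (b - a).
integral from 2 to 8 of 16 dx
= 16 * (8 - 2)
= 16 * 6
= 96

96


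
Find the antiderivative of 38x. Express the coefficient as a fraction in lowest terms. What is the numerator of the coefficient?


Apply the power rule for integration:
integral of ax^n dx = a/(n+1) * x^(n+1) + C
integral of 38x dx
= 38/2 * x^2 + C
= 19 * x^2 + C
The coefficient in lowest terms is 19 = 19/1, so its numerator is 19

19


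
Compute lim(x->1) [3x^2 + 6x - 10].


Since polynomials are continuous, we use direct substitution.
lim(x->1) of 3x^2 + 6x - 10
= 3 * 1^2 + 6 * 1 - 10
= 3 + 6 - 10
= -1

-1


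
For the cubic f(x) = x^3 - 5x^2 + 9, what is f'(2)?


Differentiate f(x) = x^3 - 5x^2 + 9 term by term:
f'(x) = 3x^2 - 10x
Substitute x = 2:
f'(2) = 3 * 2^2 - 10 * 2 + 0
= 12 - 20 + 0
= -8

-8


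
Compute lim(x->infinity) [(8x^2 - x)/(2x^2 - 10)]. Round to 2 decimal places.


For limits at infinity with equal-degree polynomials,
we compare leading coefficients.
Numerator leading term: 8x^2
Denominator leading term: 2x^2
Divide both by x^2:
lim = (8 - 1/x) / (2 - 10/x^2)
As x -> infinity, the 1/x and 1/x^2 terms vanish:
= 8/2 = 4 = 4.00

4.00


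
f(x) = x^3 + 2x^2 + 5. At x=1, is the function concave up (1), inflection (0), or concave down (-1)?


Concavity is determined by the sign of f''(x).
f(x) = x^3 + 2x^2 + 5
f'(x) = 3x^2 + 4x
f''(x) = 6x + 4
f''(1) = 6 * 1 + 4
= 6 + 4
= 10
Since f''(1) > 0, the function is concave up (1)

1


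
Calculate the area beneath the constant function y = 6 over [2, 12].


The area under a constant function y = 6 is a rectangle.
Width = 12 - 2 = 10
Height = 6
Area = width * height
= 10 * 6
= 60

60


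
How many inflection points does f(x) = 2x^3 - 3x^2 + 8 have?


Inflection points occur where f''(x) = 0 and concavity changes.
f(x) = 2x^3 - 3x^2 + 8
f'(x) = 6x^2 - 6x
f''(x) = 12x - 6
Set f''(x) = 0:
12x - 6 = 0
x = 6 / 12 = 1/2
Since f''(x) is linear (degree 1), it changes sign at this point.
Therefore there is exactly 1 inflection point.

1


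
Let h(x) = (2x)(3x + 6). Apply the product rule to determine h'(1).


Let u(x) = 2x and v(x) = 3x + 6
u'(x) = 2
v'(x) = 3
Product rule: h'(x) = u'(x)*v(x) + u(x)*v'(x)
= 2 * (3x + 6) + (2x) * 3
At x = 1:
u(1) = 2 * 1 + 0 = 2
v(1) = 3 * 1 + 6 = 9
h'(1) = 2 * 9 + 2 * 3
= 18 + 6
= 24

24


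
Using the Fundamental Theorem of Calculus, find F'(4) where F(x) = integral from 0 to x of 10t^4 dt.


By the Fundamental Theorem of Calculus (Part 1):
If F(x) = integral from 0 to x of f(t) dt, then F'(x) = f(x)
Here f(t) = 10t^4
So F'(x) = 10x^4
Evaluate at x = 4:
F'(4) = 10 * 4^4
= 10 * 256
= 2560

2560


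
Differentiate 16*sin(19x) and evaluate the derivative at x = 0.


Apply the chain rule to differentiate 16*sin(19x):
d/dx [16*sin(19x)]
= 16 * cos(19x) * d/dx(19x)
= 16 * 19 * cos(19x)
= 304 * cos(19x)
Evaluate at x = 0:
= 304 * cos(0)
= 304 * 1
= 304

304


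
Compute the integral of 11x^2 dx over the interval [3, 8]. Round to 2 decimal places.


Find the antiderivative of 11x^2:
F(x) = 11/3 * x^3
Apply the Fundamental Theorem of Calculus:
F(8) - F(3)
= 11/3 * 8^3 - 11/3 * 3^3
= 11/3 * (512 - 27)
= 11/3 * 485
= 5335/3 ≈ 1778.33

1778.33


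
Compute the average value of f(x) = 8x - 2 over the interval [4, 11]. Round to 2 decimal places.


Average value = 1/(b-a) * integral from a to b of f(x) dx
First compute the integral of 8x - 2:
F(x) = 4x^2 - 2x
F(11) = 4 * 121 - 2 * 11 = 462
F(4) = 4 * 16 - 2 * 4 = 56
Integral = 462 - 56 = 406
Average = 406 / (11 - 4) = 406 / 7
= 58 = 58.00

58.00


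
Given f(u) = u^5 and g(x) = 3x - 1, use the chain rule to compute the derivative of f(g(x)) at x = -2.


Using the chain rule: (f(g(x)))' = f'(g(x)) * g'(x)
First, find g(-2):
g(-2) = 3 * (-2) - 1 = -7
Next, f'(u) = 5u^4
And g'(x) = 3
So f'(g(-2)) * g'(-2)
= 5 * (-7)^4 * 3
= 5 * 2401 * 3
= 36015

36015


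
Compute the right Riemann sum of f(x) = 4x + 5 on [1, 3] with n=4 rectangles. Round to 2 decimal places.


Right Riemann sum uses right endpoints of each subinterval.
Interval: [1, 3], n = 4
dx = (3 - 1) / 4 = 1/2
Right endpoints: [3/2, 2, 5/2, 3]
f values: [11, 13, 15, 17]
Sum = dx * (sum of f values)
= 1/2 * 56
= 28 = 28.00

28.00


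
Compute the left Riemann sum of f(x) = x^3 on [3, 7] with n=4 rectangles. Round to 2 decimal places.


Left Riemann sum uses left endpoints of each subinterval.
Interval: [3, 7], n = 4
dx = (7 - 3) / 4 = 1
Left endpoints: [3, 4, 5, 6]
f values: [27, 64, 125, 216]
Sum = dx * (sum of f values)
= 1 * 432
= 432 = 432.00

432.00


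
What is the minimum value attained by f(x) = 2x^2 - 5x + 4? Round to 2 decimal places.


For a quadratic f(x) = ax^2 + bx + c with a > 0, the minimum is at the vertex.
Vertex x-coordinate: x = -b/(2a)
x = -(-5) / (2 * 2)
x = 5/4
Substitute back to find the minimum value:
f(5/4) = 2 * (5/4)^2 - 5 * (5/4) + 4
= 25/8 - 25/4 + 4
= 7/8 ≈ 0.88

0.88


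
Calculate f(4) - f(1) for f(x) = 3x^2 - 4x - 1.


Net change = f(b) - f(a)
f(x) = 3x^2 - 4x - 1
Compute f(4):
f(4) = 3 * 4^2 - 4 * 4 - 1
= 48 - 16 - 1
= 31
Compute f(1):
f(1) = 3 * 1^2 - 4 * 1 - 1
= 3 - 4 - 1
= -2
Net change = 31 - (-2) = 33

33


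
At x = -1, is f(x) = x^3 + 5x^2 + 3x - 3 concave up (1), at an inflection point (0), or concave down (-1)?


Concavity is determined by the sign of f''(x).
f(x) = x^3 + 5x^2 + 3x - 3
f'(x) = 3x^2 + 10x + 3
f''(x) = 6x + 10
f''(-1) = 6 * (-1) + 10
= -6 + 10
= 4
Since f''(-1) > 0, the function is concave up (1)

1


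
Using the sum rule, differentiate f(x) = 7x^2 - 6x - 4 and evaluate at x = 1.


Differentiate term by term using power and sum rules:
f(x) = 7x^2 - 6x - 4
f'(x) = 14x - 6
Substitute x = 1:
f'(1) = 14 * 1 - 6
= 14 - 6
= 8

8


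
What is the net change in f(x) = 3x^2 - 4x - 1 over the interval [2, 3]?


Net change = f(b) - f(a)
f(x) = 3x^2 - 4x - 1
Compute f(3):
f(3) = 3 * 3^2 - 4 * 3 - 1
= 27 - 12 - 1
= 14
Compute f(2):
f(2) = 3 * 2^2 - 4 * 2 - 1
= 12 - 8 - 1
= 3
Net change = 14 - 3 = 11

11


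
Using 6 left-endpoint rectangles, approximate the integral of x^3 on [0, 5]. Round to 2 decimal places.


Left Riemann sum uses left endpoints of each subinterval.
Interval: [0, 5], n = 6
dx = (5 - 0) / 6 = 5/6
Left endpoints: [0, 5/6, 5/3, 5/2, 10/3, 25/6]
f values: [0, 125/216, 125/27, 125/8, 1000/27, 15625/216]
Sum = dx * (sum of f values)
= 5/6 * 3125/24
= 15625/144 ≈ 108.51

108.51


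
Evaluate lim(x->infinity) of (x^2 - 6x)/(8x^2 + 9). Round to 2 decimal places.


For limits at infinity with equal-degree polynomials,
we compare leading coefficients.
Numerator leading term: x^2
Denominator leading term: 8x^2
Divide both by x^2:
lim = (1 - 6/x) / (8 + 9/x^2)
As x -> infinity, the 1/x and 1/x^2 terms vanish:
= 1/8 ≈ 0.13

0.13


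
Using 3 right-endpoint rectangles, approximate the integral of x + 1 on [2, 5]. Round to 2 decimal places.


Right Riemann sum uses right endpoints of each subinterval.
Interval: [2, 5], n = 3
dx = (5 - 2) / 3 = 1
Right endpoints: [3, 4, 5]
f values: [4, 5, 6]
Sum = dx * (sum of f values)
= 1 * 15
= 15 = 15.00

15.00


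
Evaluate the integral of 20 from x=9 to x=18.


The integral of a constant k over [a, b] equals k * (b - a).
integral from 9 to 18 of 20 dx
= 20 * (18 - 9)
= 20 * 9
= 180

180


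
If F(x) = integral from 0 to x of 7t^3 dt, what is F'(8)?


By the Fundamental Theorem of Calculus (Part 1):
If F(x) = integral from 0 to x of f(t) dt, then F'(x) = f(x)
Here f(t) = 7t^3
So F'(x) = 7x^3
Evaluate at x = 8:
F'(8) = 7 * 8^3
= 7 * 512
= 3584

3584


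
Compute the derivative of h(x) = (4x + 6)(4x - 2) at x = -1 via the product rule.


Let u(x) = 4x + 6 and v(x) = 4x - 2
u'(x) = 4
v'(x) = 4
Product rule: h'(x) = u'(x)*v(x) + u(x)*v'(x)
= 4 * (4x - 2) + (4x + 6) * 4
At x = -1:
u(-1) = 4 * (-1) + 6 = 2
v(-1) = 4 * (-1) - 2 = -6
h'(-1) = 4 * (-6) + 2 * 4
= -24 + 8
= -16

-16


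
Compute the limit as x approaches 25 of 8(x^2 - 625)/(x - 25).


Direct substitution gives 0/0, so we factor the numerator.
Factor: 8(x^2 - 625) = 8 * (x - 25)(x + 25)
Cancel the common factor (x - 25):
8(x^2 - 625)/(x - 25) = 8 * (x + 25)
Now substitute x = 25:
= 8 * (25 + 25) = 400

400


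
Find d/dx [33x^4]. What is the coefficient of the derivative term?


We apply the power rule: d/dx [ax^n] = a*n * x^(n-1)
d/dx [33x^4]
= 33 * 4 * x^(4-1)
= 132x^3
The coefficient is 132

132


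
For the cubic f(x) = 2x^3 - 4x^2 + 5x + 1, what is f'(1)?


Differentiate f(x) = 2x^3 - 4x^2 + 5x + 1 term by term:
f'(x) = 6x^2 - 8x + 5
Substitute x = 1:
f'(1) = 6 * 1^2 - 8 * 1 + 5
= 6 - 8 + 5
= 3

3


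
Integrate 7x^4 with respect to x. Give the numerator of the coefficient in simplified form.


Apply the power rule for integration:
integral of ax^n dx = a/(n+1) * x^(n+1) + C
integral of 7x^4 dx
= 7/5 * x^5 + C
The coefficient in lowest terms is 7/5, and its numerator is 7

7


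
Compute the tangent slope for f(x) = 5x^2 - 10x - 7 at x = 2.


The slope of the tangent line equals f'(x) at the point.
f(x) = 5x^2 - 10x - 7
f'(x) = 10x - 10
At x = 2:
f'(2) = 10 * 2 - 10
= 20 - 10
= 10

10


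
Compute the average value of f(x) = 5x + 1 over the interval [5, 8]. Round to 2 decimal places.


Average value = 1/(b-a) * integral from a to b of f(x) dx
First compute the integral of 5x + 1:
F(x) = (5/2)x^2 + x
F(8) = 5/2 * 64 + 1 * 8 = 168
F(5) = 5/2 * 25 + 1 * 5 = 135/2
Integral = 168 - 135/2 = 201/2
Average = (201/2) / (8 - 5) = (201/2) / 3
= 67/2 = 33.50

33.50


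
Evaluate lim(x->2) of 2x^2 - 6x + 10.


Since polynomials are continuous, we use direct substitution.
lim(x->2) of 2x^2 - 6x + 10
= 2 * 2^2 - 6 * 2 + 10
= 8 - 12 + 10
= 6

6


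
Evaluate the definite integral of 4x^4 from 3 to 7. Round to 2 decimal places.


Find the antiderivative of 4x^4:
F(x) = 4/5 * x^5
Apply the Fundamental Theorem of Calculus:
F(7) - F(3)
= 4/5 * 7^5 - 4/5 * 3^5
= 4/5 * (16807 - 243)
= 4/5 * 16564
= 66256/5 = 13251.20

13251.20


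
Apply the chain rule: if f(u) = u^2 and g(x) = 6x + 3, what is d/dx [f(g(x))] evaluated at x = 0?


Using the chain rule: (f(g(x)))' = f'(g(x)) * g'(x)
First, find g(0):
g(0) = 6 * 0 + 3 = 3
Next, f'(u) = 2u
And g'(x) = 6
So f'(g(0)) * g'(0)
= 2 * 3 * 6
= 36

36


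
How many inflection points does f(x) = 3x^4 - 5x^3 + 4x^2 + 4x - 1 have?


Inflection points occur where f''(x) = 0 and concavity changes.
f(x) = 3x^4 - 5x^3 + 4x^2 + 4x - 1
f'(x) = 12x^3 - 15x^2 + 8x + 4
f''(x) = 36x^2 - 30x + 8
This is a quadratic in x. Use the discriminant to count real roots.
Discriminant = (-30)^2 - 4 * 36 * 8
= 900 - 1152
= -252
Since discriminant < 0, f''(x) = 0 has no real solutions.
Number of inflection points: 0

0


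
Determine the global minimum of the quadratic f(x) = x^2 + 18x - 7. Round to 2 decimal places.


For a quadratic f(x) = ax^2 + bx + c with a > 0, the minimum is at the vertex.
Vertex x-coordinate: x = -b/(2a)
x = -(18) / (2 * 1)
x = -18/2 = -9
Substitute back to find the minimum value:
f(-9) = 1 * (-9)^2 + 18 * (-9) - 7
= 81 - 162 - 7
= -88 = -88.00

-88.00


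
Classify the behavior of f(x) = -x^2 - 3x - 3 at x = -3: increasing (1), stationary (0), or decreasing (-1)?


Compute f'(x) to determine behavior:
f'(x) = -2x - 3
f'(-3) = -2 * (-3) - 3
= 6 - 3
= 3
Since f'(-3) > 0, the function is increasing (1)

1


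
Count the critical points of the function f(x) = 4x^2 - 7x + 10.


Find where f'(x) = 0:
f'(x) = 8x - 7
Set f'(x) = 0:
8x - 7 = 0
x = 7 / 8 = 7/8
This is a linear equation in x, so there is exactly one solution.
Number of critical points: 1

1


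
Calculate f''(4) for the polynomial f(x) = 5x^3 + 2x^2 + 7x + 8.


First derivative:
f'(x) = 15x^2 + 4x + 7
Second derivative:
f''(x) = 30x + 4
Substitute x = 4:
f''(4) = 30 * 4 + 4
= 120 + 4
= 124

124


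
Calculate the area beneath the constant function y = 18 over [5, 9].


The area under a constant function y = 18 is a rectangle.
Width = 9 - 5 = 4
Height = 18
Area = width * height
= 4 * 18
= 72

72


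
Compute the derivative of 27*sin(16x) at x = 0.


Apply the chain rule to differentiate 27*sin(16x):
d/dx [27*sin(16x)]
= 27 * cos(16x) * d/dx(16x)
= 27 * 16 * cos(16x)
= 432 * cos(16x)
Evaluate at x = 0:
= 432 * cos(0)
= 432 * 1
= 432

432


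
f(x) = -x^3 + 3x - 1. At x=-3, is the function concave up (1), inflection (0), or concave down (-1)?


Concavity is determined by the sign of f''(x).
f(x) = -x^3 + 3x - 1
f'(x) = -3x^2 + 3
f''(x) = -6x
f''(-3) = -6 * (-3) + 0
= 18 + 0
= 18
Since f''(-3) > 0, the function is concave up (1)

1


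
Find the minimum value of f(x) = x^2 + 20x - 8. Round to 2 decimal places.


For a quadratic f(x) = ax^2 + bx + c with a > 0, the minimum is at the vertex.
Vertex x-coordinate: x = -b/(2a)
x = -(20) / (2 * 1)
x = -20/2 = -10
Substitute back to find the minimum value:
f(-10) = 1 * (-10)^2 + 20 * (-10) - 8
= 100 - 200 - 8
= -108 = -108.00

-108.00


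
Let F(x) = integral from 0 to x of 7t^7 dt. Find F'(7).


By the Fundamental Theorem of Calculus (Part 1):
If F(x) = integral from 0 to x of f(t) dt, then F'(x) = f(x)
Here f(t) = 7t^7
So F'(x) = 7x^7
Evaluate at x = 7:
F'(7) = 7 * 7^7
= 7 * 823543
= 5764801

5764801


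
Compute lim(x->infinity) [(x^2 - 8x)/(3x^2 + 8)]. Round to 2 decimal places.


For limits at infinity with equal-degree polynomials,
we compare leading coefficients.
Numerator leading term: x^2
Denominator leading term: 3x^2
Divide both by x^2:
lim = (1 - 8/x) / (3 + 8/x^2)
As x -> infinity, the 1/x and 1/x^2 terms vanish:
= 1/3 ≈ 0.33

0.33


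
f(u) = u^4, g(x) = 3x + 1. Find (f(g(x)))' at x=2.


Using the chain rule: (f(g(x)))' = f'(g(x)) * g'(x)
First, find g(2):
g(2) = 3 * 2 + 1 = 7
Next, f'(u) = 4u^3
And g'(x) = 3
So f'(g(2)) * g'(2)
= 4 * 7^3 * 3
= 4 * 343 * 3
= 4116

4116


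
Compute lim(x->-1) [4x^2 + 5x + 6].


Since polynomials are continuous, we use direct substitution.
lim(x->-1) of 4x^2 + 5x + 6
= 4 * (-1)^2 + 5 * (-1) + 6
= 4 - 5 + 6
= 5

5


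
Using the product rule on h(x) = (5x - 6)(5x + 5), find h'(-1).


Let u(x) = 5x - 6 and v(x) = 5x + 5
u'(x) = 5
v'(x) = 5
Product rule: h'(x) = u'(x)*v(x) + u(x)*v'(x)
= 5 * (5x + 5) + (5x - 6) * 5
At x = -1:
u(-1) = 5 * (-1) - 6 = -11
v(-1) = 5 * (-1) + 5 = 0
h'(-1) = 5 * 0 + (-11) * 5
= 0 - 55
= -55

-55


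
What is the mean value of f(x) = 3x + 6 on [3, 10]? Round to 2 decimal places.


Average value = 1/(b-a) * integral from a to b of f(x) dx
First compute the integral of 3x + 6:
F(x) = (3/2)x^2 + 6x
F(10) = 3/2 * 100 + 6 * 10 = 210
F(3) = 3/2 * 9 + 6 * 3 = 63/2
Integral = 210 - 63/2 = 357/2
Average = (357/2) / (10 - 3) = (357/2) / 7
= 51/2 = 25.50

25.50


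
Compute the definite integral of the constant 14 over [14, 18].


The integral of a constant k over [a, b] equals k * (b - a).
integral from 14 to 18 of 14 dx
= 14 * (18 - 14)
= 14 * 4
= 56

56


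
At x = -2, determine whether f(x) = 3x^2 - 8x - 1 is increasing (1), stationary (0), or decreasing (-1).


Compute f'(x) to determine behavior:
f'(x) = 6x - 8
f'(-2) = 6 * (-2) - 8
= -12 - 8
= -20
Since f'(-2) < 0, the function is decreasing (-1)

-1


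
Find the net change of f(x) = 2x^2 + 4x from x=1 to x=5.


Net change = f(b) - f(a)
f(x) = 2x^2 + 4x
Compute f(5):
f(5) = 2 * 5^2 + 4 * 5 + 0
= 50 + 20 + 0
= 70
Compute f(1):
f(1) = 2 * 1^2 + 4 * 1 + 0
= 2 + 4 + 0
= 6
Net change = 70 - 6 = 64

64


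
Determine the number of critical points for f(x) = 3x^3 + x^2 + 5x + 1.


Find where f'(x) = 0:
f(x) = 3x^3 + x^2 + 5x + 1
f'(x) = 9x^2 + 2x + 5
This is a quadratic in x. Use the discriminant to count real roots.
Discriminant = (2)^2 - 4 * 9 * 5
= 4 - 180
= -176
Since discriminant < 0, f'(x) = 0 has no real solutions.
Number of critical points: 0

0


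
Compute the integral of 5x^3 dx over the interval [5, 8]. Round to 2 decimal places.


Find the antiderivative of 5x^3:
F(x) = 5/4 * x^4
Apply the Fundamental Theorem of Calculus:
F(8) - F(5)
= 5/4 * 8^4 - 5/4 * 5^4
= 5/4 * (4096 - 625)
= 5/4 * 3471
= 17355/4 = 4338.75

4338.75


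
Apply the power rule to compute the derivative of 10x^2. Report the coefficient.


We apply the power rule: d/dx [ax^n] = a*n * x^(n-1)
d/dx [10x^2]
= 10 * 2 * x^(2-1)
= 20x
The coefficient is 20

20


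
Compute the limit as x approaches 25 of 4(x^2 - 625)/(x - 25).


Direct substitution gives 0/0, so we factor the numerator.
Factor: 4(x^2 - 625) = 4 * (x - 25)(x + 25)
Cancel the common factor (x - 25):
4(x^2 - 625)/(x - 25) = 4 * (x + 25)
Now substitute x = 25:
= 4 * (25 + 25) = 200

200


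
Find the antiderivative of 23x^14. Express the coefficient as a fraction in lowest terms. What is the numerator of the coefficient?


Apply the power rule for integration:
integral of ax^n dx = a/(n+1) * x^(n+1) + C
integral of 23x^14 dx
= 23/15 * x^15 + C
The coefficient in lowest terms is 23/15, and its numerator is 23

23


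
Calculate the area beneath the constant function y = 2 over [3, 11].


The area under a constant function y = 2 is a rectangle.
Width = 11 - 3 = 8
Height = 2
Area = width * height
= 8 * 2
= 16

16


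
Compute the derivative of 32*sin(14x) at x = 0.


Apply the chain rule to differentiate 32*sin(14x):
d/dx [32*sin(14x)]
= 32 * cos(14x) * d/dx(14x)
= 32 * 14 * cos(14x)
= 448 * cos(14x)
Evaluate at x = 0:
= 448 * cos(0)
= 448 * 1
= 448

448


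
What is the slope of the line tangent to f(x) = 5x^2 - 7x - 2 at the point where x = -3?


The slope of the tangent line equals f'(x) at the point.
f(x) = 5x^2 - 7x - 2
f'(x) = 10x - 7
At x = -3:
f'(-3) = 10 * (-3) - 7
= -30 - 7
= -37

-37


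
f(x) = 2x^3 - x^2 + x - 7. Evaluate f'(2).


Differentiate f(x) = 2x^3 - x^2 + x - 7 term by term:
f'(x) = 6x^2 - 2x + 1
Substitute x = 2:
f'(2) = 6 * 2^2 - 2 * 2 + 1
= 24 - 4 + 1
= 21

21


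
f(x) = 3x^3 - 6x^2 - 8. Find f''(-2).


First derivative:
f'(x) = 9x^2 - 12x
Second derivative:
f''(x) = 18x - 12
Substitute x = -2:
f''(-2) = 18 * (-2) - 12
= -36 - 12
= -48

-48


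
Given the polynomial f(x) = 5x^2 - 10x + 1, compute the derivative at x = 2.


Differentiate term by term using power and sum rules:
f(x) = 5x^2 - 10x + 1
f'(x) = 10x - 10
Substitute x = 2:
f'(2) = 10 * 2 - 10
= 20 - 10
= 10

10


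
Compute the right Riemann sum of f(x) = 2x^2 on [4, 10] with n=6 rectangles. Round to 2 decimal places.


Right Riemann sum uses right endpoints of each subinterval.
Interval: [4, 10], n = 6
dx = (10 - 4) / 6 = 1
Right endpoints: [5, 6, 7, 8, 9, 10]
f values: [50, 72, 98, 128, 162, 200]
Sum = dx * (sum of f values)
= 1 * 710
= 710 = 710.00

710.00


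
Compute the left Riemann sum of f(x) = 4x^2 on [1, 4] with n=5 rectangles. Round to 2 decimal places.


Left Riemann sum uses left endpoints of each subinterval.
Interval: [1, 4], n = 5
dx = (4 - 1) / 5 = 3/5
Left endpoints: [1, 8/5, 11/5, 14/5, 17/5]
f values: [4, 256/25, 484/25, 784/25, 1156/25]
Sum = dx * (sum of f values)
= 3/5 * 556/5
= 1668/25 = 66.72

66.72


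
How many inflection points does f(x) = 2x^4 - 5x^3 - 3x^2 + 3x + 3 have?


Inflection points occur where f''(x) = 0 and concavity changes.
f(x) = 2x^4 - 5x^3 - 3x^2 + 3x + 3
f'(x) = 8x^3 - 15x^2 - 6x + 3
f''(x) = 24x^2 - 30x - 6
This is a quadratic in x. Use the discriminant to count real roots.
Discriminant = (-30)^2 - 4 * 24 * (-6)
= 900 - (-576)
= 1476
Since discriminant > 0, f''(x) = 0 has 2 distinct real solutions.
A quadratic with two distinct real roots changes sign at each root, so concavity changes at both.
Number of inflection points: 2

2


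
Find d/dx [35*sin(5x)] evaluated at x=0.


Apply the chain rule to differentiate 35*sin(5x):
d/dx [35*sin(5x)]
= 35 * cos(5x) * d/dx(5x)
= 35 * 5 * cos(5x)
= 175 * cos(5x)
Evaluate at x = 0:
= 175 * cos(0)
= 175 * 1
= 175

175


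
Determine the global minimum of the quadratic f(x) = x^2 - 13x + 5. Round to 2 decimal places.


For a quadratic f(x) = ax^2 + bx + c with a > 0, the minimum is at the vertex.
Vertex x-coordinate: x = -b/(2a)
x = -(-13) / (2 * 1)
x = 13/2
Substitute back to find the minimum value:
f(13/2) = 1 * (13/2)^2 - 13 * (13/2) + 5
= 169/4 - 169/2 + 5
= -149/4 = -37.25

-37.25


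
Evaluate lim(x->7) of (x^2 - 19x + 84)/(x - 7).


Direct substitution gives 0/0, so we factor the numerator.
Factor: (x^2 - 19x + 84) = (x - 7)(x - 12)
Cancel the common factor (x - 7):
(x^2 - 19x + 84)/(x - 7) = (x - 12)
Now substitute x = 7:
= (7) - (12) = -5

-5


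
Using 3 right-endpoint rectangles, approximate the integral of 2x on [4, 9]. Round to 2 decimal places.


Right Riemann sum uses right endpoints of each subinterval.
Interval: [4, 9], n = 3
dx = (9 - 4) / 3 = 5/3
Right endpoints: [17/3, 22/3, 9]
f values: [34/3, 44/3, 18]
Sum = dx * (sum of f values)
= 5/3 * 44
= 220/3 ≈ 73.33

73.33


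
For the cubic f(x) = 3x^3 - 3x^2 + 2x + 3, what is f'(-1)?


Differentiate f(x) = 3x^3 - 3x^2 + 2x + 3 term by term:
f'(x) = 9x^2 - 6x + 2
Substitute x = -1:
f'(-1) = 9 * (-1)^2 - 6 * (-1) + 2
= 9 + 6 + 2
= 17

17


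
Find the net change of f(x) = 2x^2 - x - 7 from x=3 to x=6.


Net change = f(b) - f(a)
f(x) = 2x^2 - x - 7
Compute f(6):
f(6) = 2 * 6^2 - 1 * 6 - 7
= 72 - 6 - 7
= 59
Compute f(3):
f(3) = 2 * 3^2 - 1 * 3 - 7
= 18 - 3 - 7
= 8
Net change = 59 - 8 = 51

51


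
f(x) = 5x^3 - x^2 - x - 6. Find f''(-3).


First derivative:
f'(x) = 15x^2 - 2x - 1
Second derivative:
f''(x) = 30x - 2
Substitute x = -3:
f''(-3) = 30 * (-3) - 2
= -90 - 2
= -92

-92


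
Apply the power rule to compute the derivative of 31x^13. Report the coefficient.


We apply the power rule: d/dx [ax^n] = a*n * x^(n-1)
d/dx [31x^13]
= 31 * 13 * x^(13-1)
= 403x^12
The coefficient is 403

403


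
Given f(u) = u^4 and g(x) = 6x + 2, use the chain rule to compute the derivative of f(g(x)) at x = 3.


Using the chain rule: (f(g(x)))' = f'(g(x)) * g'(x)
First, find g(3):
g(3) = 6 * 3 + 2 = 20
Next, f'(u) = 4u^3
And g'(x) = 6
So f'(g(3)) * g'(3)
= 4 * 20^3 * 6
= 4 * 8000 * 6
= 192000

192000


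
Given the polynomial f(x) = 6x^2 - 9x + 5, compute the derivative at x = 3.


Differentiate term by term using power and sum rules:
f(x) = 6x^2 - 9x + 5
f'(x) = 12x - 9
Substitute x = 3:
f'(3) = 12 * 3 - 9
= 36 - 9
= 27

27


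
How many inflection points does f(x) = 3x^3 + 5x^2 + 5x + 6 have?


Inflection points occur where f''(x) = 0 and concavity changes.
f(x) = 3x^3 + 5x^2 + 5x + 6
f'(x) = 9x^2 + 10x + 5
f''(x) = 18x + 10
Set f''(x) = 0:
18x + 10 = 0
x = -10 / 18 = -5/9
Since f''(x) is linear (degree 1), it changes sign at this point.
Therefore there is exactly 1 inflection point.

1


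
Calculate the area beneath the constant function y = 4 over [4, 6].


The area under a constant function y = 4 is a rectangle.
Width = 6 - 4 = 2
Height = 4
Area = width * height
= 2 * 4
= 8

8


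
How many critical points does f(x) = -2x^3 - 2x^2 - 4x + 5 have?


Find where f'(x) = 0:
f(x) = -2x^3 - 2x^2 - 4x + 5
f'(x) = -6x^2 - 4x - 4
This is a quadratic in x. Use the discriminant to count real roots.
Discriminant = (-4)^2 - 4 * (-6) * (-4)
= 16 - 96
= -80
Since discriminant < 0, f'(x) = 0 has no real solutions.
Number of critical points: 0

0


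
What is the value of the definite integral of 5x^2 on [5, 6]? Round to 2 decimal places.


Find the antiderivative of 5x^2:
F(x) = 5/3 * x^3
Apply the Fundamental Theorem of Calculus:
F(6) - F(5)
= 5/3 * 6^3 - 5/3 * 5^3
= 5/3 * (216 - 125)
= 5/3 * 91
= 455/3 ≈ 151.67

151.67


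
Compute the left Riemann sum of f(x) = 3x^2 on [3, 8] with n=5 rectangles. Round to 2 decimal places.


Left Riemann sum uses left endpoints of each subinterval.
Interval: [3, 8], n = 5
dx = (8 - 3) / 5 = 1
Left endpoints: [3, 4, 5, 6, 7]
f values: [27, 48, 75, 108, 147]
Sum = dx * (sum of f values)
= 1 * 405
= 405 = 405.00

405.00


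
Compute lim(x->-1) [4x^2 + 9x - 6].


Since polynomials are continuous, we use direct substitution.
lim(x->-1) of 4x^2 + 9x - 6
= 4 * (-1)^2 + 9 * (-1) - 6
= 4 - 9 - 6
= -11

-11


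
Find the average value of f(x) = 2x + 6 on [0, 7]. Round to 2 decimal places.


Average value = 1/(b-a) * integral from a to b of f(x) dx
First compute the integral of 2x + 6:
F(x) = x^2 + 6x
F(7) = 1 * 49 + 6 * 7 = 91
F(0) = 1 * 0 + 6 * 0 = 0
Integral = 91 - 0 = 91
Average = 91 / (7 - 0) = 91 / 7
= 13 = 13.00

13.00


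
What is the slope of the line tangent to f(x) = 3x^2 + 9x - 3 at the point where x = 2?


The slope of the tangent line equals f'(x) at the point.
f(x) = 3x^2 + 9x - 3
f'(x) = 6x + 9
At x = 2:
f'(2) = 6 * 2 + 9
= 12 + 9
= 21

21


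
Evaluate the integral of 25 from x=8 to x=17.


The integral of a constant k over [a, b] equals k * (b - a).
integral from 8 to 17 of 25 dx
= 25 * (17 - 8)
= 25 * 9
= 225

225


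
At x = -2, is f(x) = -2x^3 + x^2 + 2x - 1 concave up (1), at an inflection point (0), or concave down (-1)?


Concavity is determined by the sign of f''(x).
f(x) = -2x^3 + x^2 + 2x - 1
f'(x) = -6x^2 + 2x + 2
f''(x) = -12x + 2
f''(-2) = -12 * (-2) + 2
= 24 + 2
= 26
Since f''(-2) > 0, the function is concave up (1)

1


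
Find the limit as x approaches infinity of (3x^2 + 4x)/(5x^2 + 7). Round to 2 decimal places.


For limits at infinity with equal-degree polynomials,
we compare leading coefficients.
Numerator leading term: 3x^2
Denominator leading term: 5x^2
Divide both by x^2:
lim = (3 + 4/x) / (5 + 7/x^2)
As x -> infinity, the 1/x and 1/x^2 terms vanish:
= 3/5 = 0.60

0.60


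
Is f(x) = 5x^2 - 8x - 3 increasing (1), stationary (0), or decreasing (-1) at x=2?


Compute f'(x) to determine behavior:
f'(x) = 10x - 8
f'(2) = 10 * 2 - 8
= 20 - 8
= 12
Since f'(2) > 0, the function is increasing (1)

1


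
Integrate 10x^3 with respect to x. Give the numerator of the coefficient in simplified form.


Apply the power rule for integration:
integral of ax^n dx = a/(n+1) * x^(n+1) + C
integral of 10x^3 dx
= 10/4 * x^4 + C
= 5/2 * x^4 + C
The coefficient in lowest terms is 5/2, and its numerator is 5

5


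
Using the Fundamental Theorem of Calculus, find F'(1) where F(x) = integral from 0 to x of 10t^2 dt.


By the Fundamental Theorem of Calculus (Part 1):
If F(x) = integral from 0 to x of f(t) dt, then F'(x) = f(x)
Here f(t) = 10t^2
So F'(x) = 10x^2
Evaluate at x = 1:
F'(1) = 10 * 1^2
= 10 * 1
= 10

10


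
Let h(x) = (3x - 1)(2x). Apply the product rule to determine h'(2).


Let u(x) = 3x - 1 and v(x) = 2x
u'(x) = 3
v'(x) = 2
Product rule: h'(x) = u'(x)*v(x) + u(x)*v'(x)
= 3 * (2x) + (3x - 1) * 2
At x = 2:
u(2) = 3 * 2 - 1 = 5
v(2) = 2 * 2 + 0 = 4
h'(2) = 3 * 4 + 5 * 2
= 12 + 10
= 22

22


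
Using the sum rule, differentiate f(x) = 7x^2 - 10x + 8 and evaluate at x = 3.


Differentiate term by term using power and sum rules:
f(x) = 7x^2 - 10x + 8
f'(x) = 14x - 10
Substitute x = 3:
f'(3) = 14 * 3 - 10
= 42 - 10
= 32

32


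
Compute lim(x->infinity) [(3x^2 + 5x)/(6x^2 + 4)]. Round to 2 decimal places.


For limits at infinity with equal-degree polynomials,
we compare leading coefficients.
Numerator leading term: 3x^2
Denominator leading term: 6x^2
Divide both by x^2:
lim = (3 + 5/x) / (6 + 4/x^2)
As x -> infinity, the 1/x and 1/x^2 terms vanish:
= 3/6 = 1/2 = 0.50

0.50


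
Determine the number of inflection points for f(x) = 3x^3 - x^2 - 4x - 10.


Inflection points occur where f''(x) = 0 and concavity changes.
f(x) = 3x^3 - x^2 - 4x - 10
f'(x) = 9x^2 - 2x - 4
f''(x) = 18x - 2
Set f''(x) = 0:
18x - 2 = 0
x = 2 / 18 = 1/9
Since f''(x) is linear (degree 1), it changes sign at this point.
Therefore there is exactly 1 inflection point.

1


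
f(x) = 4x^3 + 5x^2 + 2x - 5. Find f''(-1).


First derivative:
f'(x) = 12x^2 + 10x + 2
Second derivative:
f''(x) = 24x + 10
Substitute x = -1:
f''(-1) = 24 * (-1) + 10
= -24 + 10
= -14

-14


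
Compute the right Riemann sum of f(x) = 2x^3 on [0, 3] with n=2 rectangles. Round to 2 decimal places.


Right Riemann sum uses right endpoints of each subinterval.
Interval: [0, 3], n = 2
dx = (3 - 0) / 2 = 3/2
Right endpoints: [3/2, 3]
f values: [27/4, 54]
Sum = dx * (sum of f values)
= 3/2 * 243/4
= 729/8 ≈ 91.13

91.13


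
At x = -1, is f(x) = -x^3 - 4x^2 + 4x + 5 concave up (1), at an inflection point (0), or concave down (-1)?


Concavity is determined by the sign of f''(x).
f(x) = -x^3 - 4x^2 + 4x + 5
f'(x) = -3x^2 - 8x + 4
f''(x) = -6x - 8
f''(-1) = -6 * (-1) - 8
= 6 - 8
= -2
Since f''(-1) < 0, the function is concave down (-1)

-1


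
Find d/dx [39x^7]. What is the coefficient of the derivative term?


We apply the power rule: d/dx [ax^n] = a*n * x^(n-1)
d/dx [39x^7]
= 39 * 7 * x^(7-1)
= 273x^6
The coefficient is 273

273


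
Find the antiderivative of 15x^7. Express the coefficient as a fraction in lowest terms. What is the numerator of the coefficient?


Apply the power rule for integration:
integral of ax^n dx = a/(n+1) * x^(n+1) + C
integral of 15x^7 dx
= 15/8 * x^8 + C
The coefficient in lowest terms is 15/8, and its numerator is 15

15


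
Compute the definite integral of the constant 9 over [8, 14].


The integral of a constant k over [a, b] equals k * (b - a).
integral from 8 to 14 of 9 dx
= 9 * (14 - 8)
= 9 * 6
= 54

54


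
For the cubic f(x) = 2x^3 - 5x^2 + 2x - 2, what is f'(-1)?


Differentiate f(x) = 2x^3 - 5x^2 + 2x - 2 term by term:
f'(x) = 6x^2 - 10x + 2
Substitute x = -1:
f'(-1) = 6 * (-1)^2 - 10 * (-1) + 2
= 6 + 10 + 2
= 18

18


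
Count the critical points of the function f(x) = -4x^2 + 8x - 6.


Find where f'(x) = 0:
f'(x) = -8x + 8
Set f'(x) = 0:
-8x + 8 = 0
x = -8 / (-8) = 1
This is a linear equation in x, so there is exactly one solution.
Number of critical points: 1

1


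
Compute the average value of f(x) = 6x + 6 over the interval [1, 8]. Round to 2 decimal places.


Average value = 1/(b-a) * integral from a to b of f(x) dx
First compute the integral of 6x + 6:
F(x) = 3x^2 + 6x
F(8) = 3 * 64 + 6 * 8 = 240
F(1) = 3 * 1 + 6 * 1 = 9
Integral = 240 - 9 = 231
Average = 231 / (8 - 1) = 231 / 7
= 33 = 33.00

33.00


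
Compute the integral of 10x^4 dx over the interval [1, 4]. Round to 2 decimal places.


Find the antiderivative of 10x^4:
F(x) = 10/5 * x^5
Apply the Fundamental Theorem of Calculus:
F(4) - F(1)
= 10/5 * 4^5 - 10/5 * 1^5
= 10/5 * (1024 - 1)
= 10/5 * 1023
= 2046 = 2046.00

2046.00


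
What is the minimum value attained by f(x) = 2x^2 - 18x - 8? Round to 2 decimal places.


For a quadratic f(x) = ax^2 + bx + c with a > 0, the minimum is at the vertex.
Vertex x-coordinate: x = -b/(2a)
x = -(-18) / (2 * 2)
x = 18/4 = 9/2
Substitute back to find the minimum value:
f(9/2) = 2 * (9/2)^2 - 18 * (9/2) - 8
= 81/2 - 81 - 8
= -97/2 = -48.50

-48.50


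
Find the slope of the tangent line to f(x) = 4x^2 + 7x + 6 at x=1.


The slope of the tangent line equals f'(x) at the point.
f(x) = 4x^2 + 7x + 6
f'(x) = 8x + 7
At x = 1:
f'(1) = 8 * 1 + 7
= 8 + 7
= 15

15


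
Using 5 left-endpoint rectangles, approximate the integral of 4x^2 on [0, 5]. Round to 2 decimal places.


Left Riemann sum uses left endpoints of each subinterval.
Interval: [0, 5], n = 5
dx = (5 - 0) / 5 = 1
Left endpoints: [0, 1, 2, 3, 4]
f values: [0, 4, 16, 36, 64]
Sum = dx * (sum of f values)
= 1 * 120
= 120 = 120.00

120.00


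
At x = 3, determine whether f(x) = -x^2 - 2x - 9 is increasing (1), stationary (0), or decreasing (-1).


Compute f'(x) to determine behavior:
f'(x) = -2x - 2
f'(3) = -2 * 3 - 2
= -6 - 2
= -8
Since f'(3) < 0, the function is decreasing (-1)

-1


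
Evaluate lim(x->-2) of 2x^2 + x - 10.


Since polynomials are continuous, we use direct substitution.
lim(x->-2) of 2x^2 + x - 10
= 2 * (-2)^2 + 1 * (-2) - 10
= 8 - 2 - 10
= -4

-4


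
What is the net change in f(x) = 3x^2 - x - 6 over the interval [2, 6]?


Net change = f(b) - f(a)
f(x) = 3x^2 - x - 6
Compute f(6):
f(6) = 3 * 6^2 - 1 * 6 - 6
= 108 - 6 - 6
= 96
Compute f(2):
f(2) = 3 * 2^2 - 1 * 2 - 6
= 12 - 2 - 6
= 4
Net change = 96 - 4 = 92

92


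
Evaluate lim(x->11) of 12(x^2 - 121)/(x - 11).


Direct substitution gives 0/0, so we factor the numerator.
Factor: 12(x^2 - 121) = 12 * (x - 11)(x + 11)
Cancel the common factor (x - 11):
12(x^2 - 121)/(x - 11) = 12 * (x + 11)
Now substitute x = 11:
= 12 * (11 + 11) = 264

264


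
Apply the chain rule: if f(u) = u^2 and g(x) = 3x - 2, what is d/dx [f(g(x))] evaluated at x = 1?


Using the chain rule: (f(g(x)))' = f'(g(x)) * g'(x)
First, find g(1):
g(1) = 3 * 1 - 2 = 1
Next, f'(u) = 2u
And g'(x) = 3
So f'(g(1)) * g'(1)
= 2 * 1 * 3
= 6

6


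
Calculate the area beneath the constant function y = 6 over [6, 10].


The area under a constant function y = 6 is a rectangle.
Width = 10 - 6 = 4
Height = 6
Area = width * height
= 4 * 6
= 24

24


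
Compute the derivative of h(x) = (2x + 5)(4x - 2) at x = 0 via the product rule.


Let u(x) = 2x + 5 and v(x) = 4x - 2
u'(x) = 2
v'(x) = 4
Product rule: h'(x) = u'(x)*v(x) + u(x)*v'(x)
= 2 * (4x - 2) + (2x + 5) * 4
At x = 0:
u(0) = 2 * 0 + 5 = 5
v(0) = 4 * 0 - 2 = -2
h'(0) = 2 * (-2) + 5 * 4
= -4 + 20
= 16

16


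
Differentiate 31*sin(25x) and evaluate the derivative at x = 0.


Apply the chain rule to differentiate 31*sin(25x):
d/dx [31*sin(25x)]
= 31 * cos(25x) * d/dx(25x)
= 31 * 25 * cos(25x)
= 775 * cos(25x)
Evaluate at x = 0:
= 775 * cos(0)
= 775 * 1
= 775

775


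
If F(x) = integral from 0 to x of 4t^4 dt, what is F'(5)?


By the Fundamental Theorem of Calculus (Part 1):
If F(x) = integral from 0 to x of f(t) dt, then F'(x) = f(x)
Here f(t) = 4t^4
So F'(x) = 4x^4
Evaluate at x = 5:
F'(5) = 4 * 5^4
= 4 * 625
= 2500

2500


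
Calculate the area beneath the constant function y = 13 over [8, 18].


The area under a constant function y = 13 is a rectangle.
Width = 18 - 8 = 10
Height = 13
Area = width * height
= 10 * 13
= 130

130


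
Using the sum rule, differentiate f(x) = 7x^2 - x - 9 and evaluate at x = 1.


Differentiate term by term using power and sum rules:
f(x) = 7x^2 - x - 9
f'(x) = 14x - 1
Substitute x = 1:
f'(1) = 14 * 1 - 1
= 14 - 1
= 13

13


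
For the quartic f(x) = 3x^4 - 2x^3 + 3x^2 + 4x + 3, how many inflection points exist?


Inflection points occur where f''(x) = 0 and concavity changes.
f(x) = 3x^4 - 2x^3 + 3x^2 + 4x + 3
f'(x) = 12x^3 - 6x^2 + 6x + 4
f''(x) = 36x^2 - 12x + 6
This is a quadratic in x. Use the discriminant to count real roots.
Discriminant = (-12)^2 - 4 * 36 * 6
= 144 - 864
= -720
Since discriminant < 0, f''(x) = 0 has no real solutions.
Number of inflection points: 0

0


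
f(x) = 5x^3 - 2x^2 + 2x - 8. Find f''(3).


First derivative:
f'(x) = 15x^2 - 4x + 2
Second derivative:
f''(x) = 30x - 4
Substitute x = 3:
f''(3) = 30 * 3 - 4
= 90 - 4
= 86

86


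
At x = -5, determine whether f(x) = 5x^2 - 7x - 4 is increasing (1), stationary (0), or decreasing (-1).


Compute f'(x) to determine behavior:
f'(x) = 10x - 7
f'(-5) = 10 * (-5) - 7
= -50 - 7
= -57
Since f'(-5) < 0, the function is decreasing (-1)

-1


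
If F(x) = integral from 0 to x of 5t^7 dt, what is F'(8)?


By the Fundamental Theorem of Calculus (Part 1):
If F(x) = integral from 0 to x of f(t) dt, then F'(x) = f(x)
Here f(t) = 5t^7
So F'(x) = 5x^7
Evaluate at x = 8:
F'(8) = 5 * 8^7
= 5 * 2097152
= 10485760

10485760


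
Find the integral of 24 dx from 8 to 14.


The integral of a constant k over [a, b] equals k * (b - a).
integral from 8 to 14 of 24 dx
= 24 * (14 - 8)
= 24 * 6
= 144

144


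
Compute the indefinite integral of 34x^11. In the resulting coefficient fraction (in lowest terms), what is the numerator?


Apply the power rule for integration:
integral of ax^n dx = a/(n+1) * x^(n+1) + C
integral of 34x^11 dx
= 34/12 * x^12 + C
= 17/6 * x^12 + C
The coefficient in lowest terms is 17/6, and its numerator is 17

17


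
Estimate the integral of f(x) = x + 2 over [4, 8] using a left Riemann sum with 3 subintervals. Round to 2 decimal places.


Left Riemann sum uses left endpoints of each subinterval.
Interval: [4, 8], n = 3
dx = (8 - 4) / 3 = 4/3
Left endpoints: [4, 16/3, 20/3]
f values: [6, 22/3, 26/3]
Sum = dx * (sum of f values)
= 4/3 * 22
= 88/3 ≈ 29.33

29.33


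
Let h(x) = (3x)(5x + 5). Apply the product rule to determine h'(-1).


Let u(x) = 3x and v(x) = 5x + 5
u'(x) = 3
v'(x) = 5
Product rule: h'(x) = u'(x)*v(x) + u(x)*v'(x)
= 3 * (5x + 5) + (3x) * 5
At x = -1:
u(-1) = 3 * (-1) + 0 = -3
v(-1) = 5 * (-1) + 5 = 0
h'(-1) = 3 * 0 + (-3) * 5
= 0 - 15
= -15

-15


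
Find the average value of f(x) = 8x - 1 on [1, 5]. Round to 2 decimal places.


Average value = 1/(b-a) * integral from a to b of f(x) dx
First compute the integral of 8x - 1:
F(x) = 4x^2 - x
F(5) = 4 * 25 - 1 * 5 = 95
F(1) = 4 * 1 - 1 * 1 = 3
Integral = 95 - 3 = 92
Average = 92 / (5 - 1) = 92 / 4
= 23 = 23.00

23.00


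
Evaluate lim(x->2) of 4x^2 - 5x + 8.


Since polynomials are continuous, we use direct substitution.
lim(x->2) of 4x^2 - 5x + 8
= 4 * 2^2 - 5 * 2 + 8
= 16 - 10 + 8
= 14

14
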